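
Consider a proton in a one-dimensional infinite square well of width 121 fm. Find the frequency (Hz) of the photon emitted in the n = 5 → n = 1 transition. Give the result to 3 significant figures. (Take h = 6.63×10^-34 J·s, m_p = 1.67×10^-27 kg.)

f = 8.13×10^19 Hz

E_1 = h²/(8m_pL²) = 2.247×10^-15 J and ΔE = (5² − 1²)E_1 = 5.393×10^-14 J.
f = ΔE/h = 5.393×10^-14/6.63×10^-34 = 8.13×10^19 Hz.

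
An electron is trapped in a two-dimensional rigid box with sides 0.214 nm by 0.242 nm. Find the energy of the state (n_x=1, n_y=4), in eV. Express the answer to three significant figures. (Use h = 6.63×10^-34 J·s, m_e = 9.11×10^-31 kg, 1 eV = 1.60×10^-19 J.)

E = 111 eV

For a 2D rectangular well E = (h²/8m_e)·Σ n_i²/L_i² = (6.63×10^-34)²/(8·9.11×10^-31) · [1²/(0.214 nm)² + 4²/(0.242 nm)²].
Evaluating gives E = 1.780×10^-17 J = 111 eV.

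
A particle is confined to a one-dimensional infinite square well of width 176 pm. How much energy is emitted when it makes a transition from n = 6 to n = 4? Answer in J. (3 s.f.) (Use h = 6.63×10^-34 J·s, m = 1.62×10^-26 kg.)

|ΔE| = 2.19×10^-21 J

E_1 = h²/(8mL²) = 1.095×10^-22 J.
|ΔE| = |6² − 4²|·E_1 = 20·1.095×10^-22 J = 2.19×10^-21 J.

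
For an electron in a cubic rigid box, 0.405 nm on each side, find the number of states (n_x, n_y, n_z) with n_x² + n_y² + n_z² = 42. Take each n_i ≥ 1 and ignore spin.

The level has n_x² + n_y² + n_z² = 42. The ordered positive-integer solutions are (1, 4, 5), (1, 5, 4), (4, 1, 5), (4, 5, 1), (5, 1, 4), (5, 4, 1).
That gives 6 states.

degeneracy = 6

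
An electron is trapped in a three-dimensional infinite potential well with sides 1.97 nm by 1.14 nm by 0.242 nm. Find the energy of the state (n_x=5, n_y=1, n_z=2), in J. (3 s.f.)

E = 4.55×10^-18 J

For a 3D rectangular well E = (h²/8m_e)·Σ n_i²/L_i² = (6.626×10^-34)²/(8·9.109×10^-31) · [5²/(1.97 nm)² + 1²/(1.14 nm)² + 2²/(0.242 nm)²].
Evaluating gives E = 4.55×10^-18 J.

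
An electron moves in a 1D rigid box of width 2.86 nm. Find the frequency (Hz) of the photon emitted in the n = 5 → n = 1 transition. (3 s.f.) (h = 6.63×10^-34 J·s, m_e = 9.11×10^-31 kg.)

E_1 = h²/(8m_eL²) = 7.374×10^-21 J and ΔE = (5² − 1²)E_1 = 1.770×10^-19 J.
f = ΔE/h = 1.770×10^-19/6.63×10^-34 = 2.67×10^14 Hz.

f = 2.67×10^14 Hz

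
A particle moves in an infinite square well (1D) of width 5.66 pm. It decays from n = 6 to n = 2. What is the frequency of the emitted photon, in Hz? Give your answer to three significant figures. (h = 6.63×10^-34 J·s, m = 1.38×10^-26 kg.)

f = 6.00×10^15 Hz

E_1 = h²/(8mL²) = 1.243×10^-19 J and ΔE = (6² − 2²)E_1 = 3.978×10^-18 J.
f = ΔE/h = 3.978×10^-18/6.63×10^-34 = 6.00×10^15 Hz.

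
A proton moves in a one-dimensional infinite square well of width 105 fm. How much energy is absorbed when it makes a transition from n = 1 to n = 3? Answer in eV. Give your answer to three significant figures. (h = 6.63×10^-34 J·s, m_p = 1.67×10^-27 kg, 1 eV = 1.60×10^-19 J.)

|ΔE| = 1.49×10^5 eV

E_1 = h²/(8m_pL²) = 2.984×10^-15 J.
|ΔE| = |1² − 3²|·E_1 = 8·2.984×10^-15 J = 2.387×10^-14 J = 1.49×10^5 eV.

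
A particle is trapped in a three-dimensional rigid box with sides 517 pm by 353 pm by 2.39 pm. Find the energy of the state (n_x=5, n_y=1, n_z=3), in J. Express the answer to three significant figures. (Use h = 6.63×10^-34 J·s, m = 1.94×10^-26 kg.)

For a 3D rectangular well E = (h²/8m)·Σ n_i²/L_i² = (6.63×10^-34)²/(8·1.94×10^-26) · [5²/(517 pm)² + 1²/(353 pm)² + 3²/(2.39 pm)²].
Evaluating gives E = 4.46×10^-18 J.

E = 4.46×10^-18 J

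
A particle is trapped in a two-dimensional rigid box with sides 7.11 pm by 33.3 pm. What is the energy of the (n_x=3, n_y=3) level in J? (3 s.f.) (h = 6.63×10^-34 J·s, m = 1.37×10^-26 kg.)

For a 2D rectangular well E = (h²/8m)·Σ n_i²/L_i² = (6.63×10^-34)²/(8·1.37×10^-26) · [3²/(7.11 pm)² + 3²/(33.3 pm)²].
Evaluating gives E = 7.47×10^-19 J.

E = 7.47×10^-19 J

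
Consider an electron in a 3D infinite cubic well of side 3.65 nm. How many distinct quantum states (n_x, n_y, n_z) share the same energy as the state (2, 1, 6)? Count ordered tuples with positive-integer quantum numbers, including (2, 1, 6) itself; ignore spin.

degeneracy = 9

The level has n_x² + n_y² + n_z² = 41. The ordered positive-integer solutions are (1, 2, 6), (1, 6, 2), (2, 1, 6), (2, 6, 1), (3, 4, 4), (4, 3, 4), (4, 4, 3), (6, 1, 2), (6, 2, 1).
That gives 9 states.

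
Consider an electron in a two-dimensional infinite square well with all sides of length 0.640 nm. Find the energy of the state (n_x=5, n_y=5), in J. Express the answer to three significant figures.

E = 7.35×10^-18 J

For a 2D rectangular well E = (h²/8m_e)·Σ n_i²/L_i² = (6.626×10^-34)²/(8·9.109×10^-31) · [5²/(0.640 nm)² + 5²/(0.640 nm)²].
Evaluating gives E = 7.35×10^-18 J.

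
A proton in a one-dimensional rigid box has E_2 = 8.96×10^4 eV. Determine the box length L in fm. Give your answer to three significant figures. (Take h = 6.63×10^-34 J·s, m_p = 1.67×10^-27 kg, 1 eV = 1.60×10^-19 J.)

From E_n = n²h²/(8m_pL²), L = n·h/√(8m_pE_n).
E_2 = 8.96×10^4 eV = 1.434×10^-14 J, so L = 2·6.63×10^-34/√(8·1.67×10^-27·1.434×10^-14) = 9.58×10^-14 m = 95.8 fm.

L = 95.8 fm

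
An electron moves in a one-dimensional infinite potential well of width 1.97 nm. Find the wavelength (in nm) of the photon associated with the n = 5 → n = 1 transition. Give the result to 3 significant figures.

E_1 = h²/(8m_eL²) = 1.552×10^-20 J, so ΔE = (5² − 1²)E_1 = 3.725×10^-19 J.
λ = hc/ΔE = (6.626×10^-34·2.998×10^8)/3.725×10^-19 = 5.33×10^-7 m = 533 nm.

λ = 533 nm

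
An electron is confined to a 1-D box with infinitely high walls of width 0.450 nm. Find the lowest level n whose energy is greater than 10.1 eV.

n = 3

E_1 = h²/(8m_eL²) = 2.975×10^-19 J = 1.857 eV.
Need n² > 10.1/1.857 = 5.439, i.e. n > 2.332.
The smallest integer satisfying this is n = 3.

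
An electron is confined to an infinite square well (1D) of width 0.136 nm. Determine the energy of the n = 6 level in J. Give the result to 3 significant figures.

For an infinite well E_n = n²h²/(8m_eL²), so E_1 = h²/(8m_eL²) = (6.626×10^-34)²/(8·9.109×10^-31·(1.36×10^-10 m)²) = 3.257×10^-18 J.
Then E_6 = 6²·E_1 = 36·3.257×10^-18 J = 1.17×10^-16 J.

E_6 = 1.17×10^-16 J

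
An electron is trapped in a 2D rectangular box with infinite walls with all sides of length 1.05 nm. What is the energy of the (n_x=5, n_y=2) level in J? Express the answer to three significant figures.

E = 1.58×10^-18 J

For a 2D rectangular well E = (h²/8m_e)·Σ n_i²/L_i² = (6.626×10^-34)²/(8·9.109×10^-31) · [5²/(1.05 nm)² + 2²/(1.05 nm)²].
Evaluating gives E = 1.58×10^-18 J.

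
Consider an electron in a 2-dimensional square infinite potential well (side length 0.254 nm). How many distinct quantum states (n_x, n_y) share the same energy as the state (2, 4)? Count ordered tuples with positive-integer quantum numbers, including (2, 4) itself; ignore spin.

The level has n_x² + n_y² = 20. The ordered positive-integer solutions are (2, 4), (4, 2).
That gives 2 states.

degeneracy = 2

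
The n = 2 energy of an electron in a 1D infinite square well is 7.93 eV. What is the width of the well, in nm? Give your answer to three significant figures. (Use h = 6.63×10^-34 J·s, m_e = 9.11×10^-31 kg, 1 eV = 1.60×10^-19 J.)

From E_n = n²h²/(8m_eL²), L = n·h/√(8m_eE_n).
E_2 = 7.93 eV = 1.269×10^-18 J, so L = 2·6.63×10^-34/√(8·9.11×10^-31·1.269×10^-18) = 4.36×10^-10 m = 0.436 nm.

L = 0.436 nm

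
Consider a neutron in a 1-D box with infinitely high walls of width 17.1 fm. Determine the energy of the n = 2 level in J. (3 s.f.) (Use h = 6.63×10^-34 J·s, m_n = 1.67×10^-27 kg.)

E_2 = 4.50×10^-13 J

For an infinite well E_n = n²h²/(8m_nL²), so E_1 = h²/(8m_nL²) = (6.63×10^-34)²/(8·1.67×10^-27·(1.71×10^-14 m)²) = 1.125×10^-13 J.
Then E_2 = 2²·E_1 = 4·1.125×10^-13 J = 4.50×10^-13 J.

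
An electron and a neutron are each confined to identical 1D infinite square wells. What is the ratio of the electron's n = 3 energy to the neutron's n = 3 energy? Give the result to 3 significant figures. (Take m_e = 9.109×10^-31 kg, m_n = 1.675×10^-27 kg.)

E_n ∝ 1/m at fixed n and L, so the ratio is m_n/m_e = 1.675×10^-27/9.109×10^-31 = 1.84×10^3.

1.84×10^3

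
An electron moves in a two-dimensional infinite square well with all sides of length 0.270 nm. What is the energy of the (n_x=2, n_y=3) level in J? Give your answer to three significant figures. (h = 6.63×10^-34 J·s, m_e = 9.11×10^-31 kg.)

E = 1.08×10^-17 J

For a 2D rectangular well E = (h²/8m_e)·Σ n_i²/L_i² = (6.63×10^-34)²/(8·9.11×10^-31) · [2²/(0.270 nm)² + 3²/(0.270 nm)²].
Evaluating gives E = 1.08×10^-17 J.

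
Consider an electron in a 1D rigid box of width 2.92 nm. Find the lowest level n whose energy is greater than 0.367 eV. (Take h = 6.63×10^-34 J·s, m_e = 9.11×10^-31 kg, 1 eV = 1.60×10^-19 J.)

E_1 = h²/(8m_eL²) = 7.074×10^-21 J = 0.04421 eV.
Need n² > 0.367/0.04421 = 8.301, i.e. n > 2.881.
The smallest integer satisfying this is n = 3.

n = 3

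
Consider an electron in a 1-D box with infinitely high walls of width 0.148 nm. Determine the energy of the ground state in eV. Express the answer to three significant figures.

For an infinite well E_n = n²h²/(8m_eL²), so E_1 = h²/(8m_eL²) = (6.626×10^-34)²/(8·9.109×10^-31·(1.48×10^-10 m)²) = 2.751×10^-18 J.
Converting, E_1 = 2.751×10^-18 J / (1.602×10^-19 J/eV) = 17.2 eV.

E_1 = 17.2 eV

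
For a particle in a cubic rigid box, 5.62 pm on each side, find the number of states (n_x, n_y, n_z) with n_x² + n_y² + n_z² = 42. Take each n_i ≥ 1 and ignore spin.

degeneracy = 6

The level has n_x² + n_y² + n_z² = 42. The ordered positive-integer solutions are (1, 4, 5), (1, 5, 4), (4, 1, 5), (4, 5, 1), (5, 1, 4), (5, 4, 1).
That gives 6 states.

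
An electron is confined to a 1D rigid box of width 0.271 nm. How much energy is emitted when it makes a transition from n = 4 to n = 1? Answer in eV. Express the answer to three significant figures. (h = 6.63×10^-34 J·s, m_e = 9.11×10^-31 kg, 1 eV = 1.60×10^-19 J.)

E_1 = h²/(8m_eL²) = 8.213×10^-19 J.
|ΔE| = |4² − 1²|·E_1 = 15·8.213×10^-19 J = 1.232×10^-17 J = 77.0 eV.

|ΔE| = 77.0 eV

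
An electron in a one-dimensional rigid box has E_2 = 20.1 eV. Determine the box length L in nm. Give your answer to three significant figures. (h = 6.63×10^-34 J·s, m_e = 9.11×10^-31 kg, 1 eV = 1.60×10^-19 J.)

L = 0.274 nm

From E_n = n²h²/(8m_eL²), L = n·h/√(8m_eE_n).
E_2 = 20.1 eV = 3.216×10^-18 J, so L = 2·6.63×10^-34/√(8·9.11×10^-31·3.216×10^-18) = 2.74×10^-10 m = 0.274 nm.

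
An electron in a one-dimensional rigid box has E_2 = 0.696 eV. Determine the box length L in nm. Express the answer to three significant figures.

From E_n = n²h²/(8m_eL²), L = n·h/√(8m_eE_n).
E_2 = 0.696 eV = 1.115×10^-19 J, so L = 2·6.626×10^-34/√(8·9.109×10^-31·1.115×10^-19) = 1.47×10^-9 m = 1.47 nm.

L = 1.47 nm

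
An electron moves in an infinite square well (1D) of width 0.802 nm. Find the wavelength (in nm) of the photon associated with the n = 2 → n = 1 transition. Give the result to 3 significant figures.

E_1 = h²/(8m_eL²) = 9.367×10^-20 J, so ΔE = (2² − 1²)E_1 = 2.810×10^-19 J.
λ = hc/ΔE = (6.626×10^-34·2.998×10^8)/2.810×10^-19 = 7.07×10^-7 m = 707 nm.

λ = 707 nm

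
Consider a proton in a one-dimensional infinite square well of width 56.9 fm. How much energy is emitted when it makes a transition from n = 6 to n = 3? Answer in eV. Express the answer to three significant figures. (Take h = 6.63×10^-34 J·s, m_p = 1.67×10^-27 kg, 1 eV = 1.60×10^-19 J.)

E_1 = h²/(8m_pL²) = 1.016×10^-14 J.
|ΔE| = |6² − 3²|·E_1 = 27·1.016×10^-14 J = 2.743×10^-13 J = 1.71×10^6 eV.

|ΔE| = 1.71×10^6 eV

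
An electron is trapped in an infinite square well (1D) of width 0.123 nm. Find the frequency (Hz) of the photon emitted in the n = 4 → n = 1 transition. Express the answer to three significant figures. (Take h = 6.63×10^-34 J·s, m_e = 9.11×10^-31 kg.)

f = 9.02×10^16 Hz

E_1 = h²/(8m_eL²) = 3.987×10^-18 J and ΔE = (4² − 1²)E_1 = 5.980×10^-17 J.
f = ΔE/h = 5.980×10^-17/6.63×10^-34 = 9.02×10^16 Hz.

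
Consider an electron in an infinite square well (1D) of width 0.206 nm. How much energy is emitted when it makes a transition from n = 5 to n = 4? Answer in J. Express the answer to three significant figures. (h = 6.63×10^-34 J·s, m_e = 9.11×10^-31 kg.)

E_1 = h²/(8m_eL²) = 1.421×10^-18 J.
|ΔE| = |5² − 4²|·E_1 = 9·1.421×10^-18 J = 1.28×10^-17 J.

|ΔE| = 1.28×10^-17 J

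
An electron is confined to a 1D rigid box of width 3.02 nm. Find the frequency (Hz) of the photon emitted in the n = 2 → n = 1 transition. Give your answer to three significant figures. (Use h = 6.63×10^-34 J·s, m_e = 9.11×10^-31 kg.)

E_1 = h²/(8m_eL²) = 6.613×10^-21 J and ΔE = (2² − 1²)E_1 = 1.984×10^-20 J.
f = ΔE/h = 1.984×10^-20/6.63×10^-34 = 2.99×10^13 Hz.

f = 2.99×10^13 Hz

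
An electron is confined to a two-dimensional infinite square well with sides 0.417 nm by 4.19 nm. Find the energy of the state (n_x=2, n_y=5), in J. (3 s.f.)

E = 1.47×10^-18 J

For a 2D rectangular well E = (h²/8m_e)·Σ n_i²/L_i² = (6.626×10^-34)²/(8·9.109×10^-31) · [2²/(0.417 nm)² + 5²/(4.19 nm)²].
Evaluating gives E = 1.47×10^-18 J.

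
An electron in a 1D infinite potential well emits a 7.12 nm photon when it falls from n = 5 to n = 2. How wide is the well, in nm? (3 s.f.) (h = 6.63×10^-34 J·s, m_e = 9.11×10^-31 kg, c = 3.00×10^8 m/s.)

L = 0.213 nm

The photon carries ΔE = hc/λ = 6.63×10^-34·3.00×10^8/7.12×10^-9 m = 2.794×10^-17 J.
Since ΔE = (5² − 2²)E_1, E_1 = 1.330×10^-18 J, and L = h/√(8m_eE_1) = 2.13×10^-10 m = 0.213 nm.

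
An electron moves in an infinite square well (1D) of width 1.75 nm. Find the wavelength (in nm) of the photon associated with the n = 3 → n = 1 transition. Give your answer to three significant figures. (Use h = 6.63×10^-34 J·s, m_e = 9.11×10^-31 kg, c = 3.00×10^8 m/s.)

λ = 1.26×10^3 nm

E_1 = h²/(8m_eL²) = 1.969×10^-20 J, so ΔE = (3² − 1²)E_1 = 1.575×10^-19 J.
λ = hc/ΔE = (6.63×10^-34·3.00×10^8)/1.575×10^-19 = 1.26×10^-6 m = 1.26×10^3 nm.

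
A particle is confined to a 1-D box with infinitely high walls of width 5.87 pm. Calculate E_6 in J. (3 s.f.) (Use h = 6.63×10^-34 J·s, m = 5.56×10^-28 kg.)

For an infinite well E_n = n²h²/(8mL²), so E_1 = h²/(8mL²) = (6.63×10^-34)²/(8·5.56×10^-28·(5.87×10^-12 m)²) = 2.868×10^-18 J.
Then E_6 = 6²·E_1 = 36·2.868×10^-18 J = 1.03×10^-16 J.

E_6 = 1.03×10^-16 J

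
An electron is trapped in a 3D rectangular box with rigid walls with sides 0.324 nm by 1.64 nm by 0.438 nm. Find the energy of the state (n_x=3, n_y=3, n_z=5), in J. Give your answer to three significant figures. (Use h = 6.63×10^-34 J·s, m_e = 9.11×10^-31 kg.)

For a 3D rectangular well E = (h²/8m_e)·Σ n_i²/L_i² = (6.63×10^-34)²/(8·9.11×10^-31) · [3²/(0.324 nm)² + 3²/(1.64 nm)² + 5²/(0.438 nm)²].
Evaluating gives E = 1.32×10^-17 J.

E = 1.32×10^-17 J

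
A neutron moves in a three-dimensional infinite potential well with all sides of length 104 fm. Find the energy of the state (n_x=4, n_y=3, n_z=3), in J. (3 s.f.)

For a 3D rectangular well E = (h²/8m_n)·Σ n_i²/L_i² = (6.626×10^-34)²/(8·1.675×10^-27) · [4²/(104 fm)² + 3²/(104 fm)² + 3²/(104 fm)²].
Evaluating gives E = 1.03×10^-13 J.

E = 1.03×10^-13 J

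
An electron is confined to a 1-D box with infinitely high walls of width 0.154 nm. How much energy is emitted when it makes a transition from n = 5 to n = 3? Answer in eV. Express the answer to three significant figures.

|ΔE| = 254 eV

E_1 = h²/(8m_eL²) = 2.540×10^-18 J.
|ΔE| = |5² − 3²|·E_1 = 16·2.540×10^-18 J = 4.064×10^-17 J = 254 eV.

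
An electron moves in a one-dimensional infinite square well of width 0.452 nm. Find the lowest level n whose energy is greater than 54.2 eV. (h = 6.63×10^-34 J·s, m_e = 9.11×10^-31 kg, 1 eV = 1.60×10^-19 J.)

n = 6

E_1 = h²/(8m_eL²) = 2.952×10^-19 J = 1.845 eV.
Need n² > 54.2/1.845 = 29.38, i.e. n > 5.420.
The smallest integer satisfying this is n = 6.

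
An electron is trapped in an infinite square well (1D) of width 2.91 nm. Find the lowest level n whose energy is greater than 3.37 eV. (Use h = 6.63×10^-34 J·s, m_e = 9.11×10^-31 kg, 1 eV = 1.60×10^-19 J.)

n = 9

E_1 = h²/(8m_eL²) = 7.123×10^-21 J = 0.04452 eV.
Need n² > 3.37/0.04452 = 75.70, i.e. n > 8.701.
The smallest integer satisfying this is n = 9.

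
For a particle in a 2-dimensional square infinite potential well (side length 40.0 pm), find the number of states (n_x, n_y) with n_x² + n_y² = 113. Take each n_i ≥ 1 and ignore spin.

The level has n_x² + n_y² = 113. The ordered positive-integer solutions are (7, 8), (8, 7).
That gives 2 states.

degeneracy = 2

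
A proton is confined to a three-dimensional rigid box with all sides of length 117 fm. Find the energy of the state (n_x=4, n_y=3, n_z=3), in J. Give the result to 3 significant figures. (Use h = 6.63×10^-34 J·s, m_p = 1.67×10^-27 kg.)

E = 8.17×10^-14 J

For a 3D rectangular well E = (h²/8m_p)·Σ n_i²/L_i² = (6.63×10^-34)²/(8·1.67×10^-27) · [4²/(117 fm)² + 3²/(117 fm)² + 3²/(117 fm)²].
Evaluating gives E = 8.17×10^-14 J.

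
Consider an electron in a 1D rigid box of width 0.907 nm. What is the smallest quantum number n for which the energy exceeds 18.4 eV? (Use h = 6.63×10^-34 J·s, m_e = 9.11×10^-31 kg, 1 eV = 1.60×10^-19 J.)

n = 7

E_1 = h²/(8m_eL²) = 7.332×10^-20 J = 0.4583 eV.
Need n² > 18.4/0.4583 = 40.15, i.e. n > 6.336.
The smallest integer satisfying this is n = 7.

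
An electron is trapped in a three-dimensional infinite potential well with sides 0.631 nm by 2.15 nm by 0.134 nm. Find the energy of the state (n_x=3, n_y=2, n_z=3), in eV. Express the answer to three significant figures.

For a 3D rectangular well E = (h²/8m_e)·Σ n_i²/L_i² = (6.626×10^-34)²/(8·9.109×10^-31) · [3²/(0.631 nm)² + 2²/(2.15 nm)² + 3²/(0.134 nm)²].
Evaluating gives E = 3.161×10^-17 J = 197 eV.

E = 197 eV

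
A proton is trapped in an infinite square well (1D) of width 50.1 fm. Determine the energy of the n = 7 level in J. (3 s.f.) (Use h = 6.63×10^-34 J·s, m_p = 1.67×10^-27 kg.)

E_7 = 6.42×10^-13 J

For an infinite well E_n = n²h²/(8m_pL²), so E_1 = h²/(8m_pL²) = (6.63×10^-34)²/(8·1.67×10^-27·(5.01×10^-14 m)²) = 1.311×10^-14 J.
Then E_7 = 7²·E_1 = 49·1.311×10^-14 J = 6.42×10^-13 J.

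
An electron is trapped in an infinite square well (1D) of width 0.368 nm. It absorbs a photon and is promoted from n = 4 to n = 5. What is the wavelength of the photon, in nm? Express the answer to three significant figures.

E_1 = h²/(8m_eL²) = 4.449×10^-19 J, so ΔE = (5² − 4²)E_1 = 4.004×10^-18 J.
λ = hc/ΔE = (6.626×10^-34·2.998×10^8)/4.004×10^-18 = 4.96×10^-8 m = 49.6 nm.

λ = 49.6 nm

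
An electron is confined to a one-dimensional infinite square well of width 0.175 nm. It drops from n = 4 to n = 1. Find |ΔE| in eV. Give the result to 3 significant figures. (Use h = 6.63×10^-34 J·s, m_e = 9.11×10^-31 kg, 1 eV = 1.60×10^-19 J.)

|ΔE| = 185 eV

E_1 = h²/(8m_eL²) = 1.969×10^-18 J.
|ΔE| = |4² − 1²|·E_1 = 15·1.969×10^-18 J = 2.954×10^-17 J = 185 eV.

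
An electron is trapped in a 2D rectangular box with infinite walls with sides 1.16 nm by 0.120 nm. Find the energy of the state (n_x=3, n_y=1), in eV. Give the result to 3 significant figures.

E = 28.6 eV

For a 2D rectangular well E = (h²/8m_e)·Σ n_i²/L_i² = (6.626×10^-34)²/(8·9.109×10^-31) · [3²/(1.16 nm)² + 1²/(0.120 nm)²].
Evaluating gives E = 4.587×10^-18 J = 28.6 eV.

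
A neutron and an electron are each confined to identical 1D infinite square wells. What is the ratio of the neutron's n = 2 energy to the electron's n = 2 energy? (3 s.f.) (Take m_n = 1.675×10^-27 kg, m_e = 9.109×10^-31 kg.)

E_n ∝ 1/m at fixed n and L, so the ratio is m_e/m_n = 9.109×10^-31/1.675×10^-27 = 5.44×10^-4.

5.44×10^-4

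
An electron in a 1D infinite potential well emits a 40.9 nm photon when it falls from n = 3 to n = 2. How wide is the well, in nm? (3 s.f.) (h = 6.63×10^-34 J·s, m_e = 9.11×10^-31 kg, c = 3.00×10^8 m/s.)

L = 0.249 nm

The photon carries ΔE = hc/λ = 6.63×10^-34·3.00×10^8/4.09×10^-8 m = 4.863×10^-18 J.
Since ΔE = (3² − 2²)E_1, E_1 = 9.726×10^-19 J, and L = h/√(8m_eE_1) = 2.49×10^-10 m = 0.249 nm.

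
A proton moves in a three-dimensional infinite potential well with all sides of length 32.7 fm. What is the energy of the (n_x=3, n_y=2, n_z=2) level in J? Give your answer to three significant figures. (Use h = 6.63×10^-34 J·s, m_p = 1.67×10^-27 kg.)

E = 5.23×10^-13 J

For a 3D rectangular well E = (h²/8m_p)·Σ n_i²/L_i² = (6.63×10^-34)²/(8·1.67×10^-27) · [3²/(32.7 fm)² + 2²/(32.7 fm)² + 2²/(32.7 fm)²].
Evaluating gives E = 5.23×10^-13 J.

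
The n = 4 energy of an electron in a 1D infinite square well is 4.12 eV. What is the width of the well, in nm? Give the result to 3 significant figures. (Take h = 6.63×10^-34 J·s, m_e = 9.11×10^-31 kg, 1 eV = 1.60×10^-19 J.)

From E_n = n²h²/(8m_eL²), L = n·h/√(8m_eE_n).
E_4 = 4.12 eV = 6.592×10^-19 J, so L = 4·6.63×10^-34/√(8·9.11×10^-31·6.592×10^-19) = 1.21×10^-9 m = 1.21 nm.

L = 1.21 nm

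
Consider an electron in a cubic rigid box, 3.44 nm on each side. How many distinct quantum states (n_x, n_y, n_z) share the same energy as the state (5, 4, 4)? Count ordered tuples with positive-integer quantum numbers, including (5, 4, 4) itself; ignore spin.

degeneracy = 6

The level has n_x² + n_y² + n_z² = 57. The ordered positive-integer solutions are (2, 2, 7), (2, 7, 2), (4, 4, 5), (4, 5, 4), (5, 4, 4), (7, 2, 2).
That gives 6 states.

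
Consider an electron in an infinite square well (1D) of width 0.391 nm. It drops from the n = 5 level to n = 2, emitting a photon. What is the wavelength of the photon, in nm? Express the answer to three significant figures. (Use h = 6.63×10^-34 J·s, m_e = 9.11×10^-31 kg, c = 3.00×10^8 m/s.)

E_1 = h²/(8m_eL²) = 3.945×10^-19 J, so ΔE = (5² − 2²)E_1 = 8.284×10^-18 J.
λ = hc/ΔE = (6.63×10^-34·3.00×10^8)/8.284×10^-18 = 2.40×10^-8 m = 24.0 nm.

λ = 24.0 nm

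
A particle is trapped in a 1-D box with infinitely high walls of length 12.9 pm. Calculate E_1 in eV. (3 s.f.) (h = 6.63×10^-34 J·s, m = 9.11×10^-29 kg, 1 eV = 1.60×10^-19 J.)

For an infinite well E_n = n²h²/(8mL²), so E_1 = h²/(8mL²) = (6.63×10^-34)²/(8·9.11×10^-29·(1.29×10^-11 m)²) = 3.624×10^-18 J.
Converting, E_1 = 3.624×10^-18 J / (1.60×10^-19 J/eV) = 22.7 eV.

E_1 = 22.7 eV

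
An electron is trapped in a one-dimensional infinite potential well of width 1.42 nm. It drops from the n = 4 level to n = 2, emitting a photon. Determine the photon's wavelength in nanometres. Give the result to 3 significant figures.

E_1 = h²/(8m_eL²) = 2.988×10^-20 J, so ΔE = (4² − 2²)E_1 = 3.586×10^-19 J.
λ = hc/ΔE = (6.626×10^-34·2.998×10^8)/3.586×10^-19 = 5.54×10^-7 m = 554 nm.

λ = 554 nm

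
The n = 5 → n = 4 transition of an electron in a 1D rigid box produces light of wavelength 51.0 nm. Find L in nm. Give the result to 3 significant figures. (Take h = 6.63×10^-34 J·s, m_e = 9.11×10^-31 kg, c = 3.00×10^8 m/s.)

L = 0.373 nm

The photon carries ΔE = hc/λ = 6.63×10^-34·3.00×10^8/5.10×10^-8 m = 3.900×10^-18 J.
Since ΔE = (5² − 4²)E_1, E_1 = 4.333×10^-19 J, and L = h/√(8m_eE_1) = 3.73×10^-10 m = 0.373 nm.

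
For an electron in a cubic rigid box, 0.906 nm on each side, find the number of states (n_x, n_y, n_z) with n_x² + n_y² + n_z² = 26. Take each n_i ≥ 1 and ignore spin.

degeneracy = 6

The level has n_x² + n_y² + n_z² = 26. The ordered positive-integer solutions are (1, 3, 4), (1, 4, 3), (3, 1, 4), (3, 4, 1), (4, 1, 3), (4, 3, 1).
That gives 6 states.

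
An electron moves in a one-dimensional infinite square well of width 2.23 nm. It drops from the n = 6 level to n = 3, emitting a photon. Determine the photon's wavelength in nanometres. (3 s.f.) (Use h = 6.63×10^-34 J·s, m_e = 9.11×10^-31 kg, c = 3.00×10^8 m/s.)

E_1 = h²/(8m_eL²) = 1.213×10^-20 J, so ΔE = (6² − 3²)E_1 = 3.275×10^-19 J.
λ = hc/ΔE = (6.63×10^-34·3.00×10^8)/3.275×10^-19 = 6.07×10^-7 m = 607 nm.

λ = 607 nm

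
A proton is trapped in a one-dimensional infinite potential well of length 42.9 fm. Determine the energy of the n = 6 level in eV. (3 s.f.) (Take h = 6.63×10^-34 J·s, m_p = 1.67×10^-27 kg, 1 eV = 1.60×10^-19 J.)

E_6 = 4.02×10^6 eV

For an infinite well E_n = n²h²/(8m_pL²), so E_1 = h²/(8m_pL²) = (6.63×10^-34)²/(8·1.67×10^-27·(4.29×10^-14 m)²) = 1.788×10^-14 J.
Then E_6 = 6²·E_1 = 36·1.788×10^-14 J = 6.437×10^-13 J.
Converting, E_6 = 6.437×10^-13 J / (1.60×10^-19 J/eV) = 4.02×10^6 eV.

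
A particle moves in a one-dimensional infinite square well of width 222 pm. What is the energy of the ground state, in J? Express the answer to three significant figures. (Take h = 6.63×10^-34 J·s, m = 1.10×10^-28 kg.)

E_1 = 1.01×10^-20 J

For an infinite well E_n = n²h²/(8mL²), so E_1 = h²/(8mL²) = (6.63×10^-34)²/(8·1.10×10^-28·(2.22×10^-10 m)²) = 1.014×10^-20 J.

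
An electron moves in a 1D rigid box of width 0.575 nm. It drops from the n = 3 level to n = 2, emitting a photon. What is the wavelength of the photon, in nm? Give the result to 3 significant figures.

λ = 218 nm

E_1 = h²/(8m_eL²) = 1.822×10^-19 J, so ΔE = (3² − 2²)E_1 = 9.110×10^-19 J.
λ = hc/ΔE = (6.626×10^-34·2.998×10^8)/9.110×10^-19 = 2.18×10^-7 m = 218 nm.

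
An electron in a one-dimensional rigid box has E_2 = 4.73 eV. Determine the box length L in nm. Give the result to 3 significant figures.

From E_n = n²h²/(8m_eL²), L = n·h/√(8m_eE_n).
E_2 = 4.73 eV = 7.577×10^-19 J, so L = 2·6.626×10^-34/√(8·9.109×10^-31·7.577×10^-19) = 5.64×10^-10 m = 0.564 nm.

L = 0.564 nm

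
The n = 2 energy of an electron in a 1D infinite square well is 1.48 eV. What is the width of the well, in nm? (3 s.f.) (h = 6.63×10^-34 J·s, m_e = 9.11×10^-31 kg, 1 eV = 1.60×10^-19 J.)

From E_n = n²h²/(8m_eL²), L = n·h/√(8m_eE_n).
E_2 = 1.48 eV = 2.368×10^-19 J, so L = 2·6.63×10^-34/√(8·9.11×10^-31·2.368×10^-19) = 1.01×10^-9 m = 1.01 nm.

L = 1.01 nm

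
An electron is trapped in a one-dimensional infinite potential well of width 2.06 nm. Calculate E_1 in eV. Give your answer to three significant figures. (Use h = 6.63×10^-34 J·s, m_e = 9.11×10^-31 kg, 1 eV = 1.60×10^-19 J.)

For an infinite well E_n = n²h²/(8m_eL²), so E_1 = h²/(8m_eL²) = (6.63×10^-34)²/(8·9.11×10^-31·(2.06×10^-9 m)²) = 1.421×10^-20 J.
Converting, E_1 = 1.421×10^-20 J / (1.60×10^-19 J/eV) = 0.0888 eV.

E_1 = 0.0888 eV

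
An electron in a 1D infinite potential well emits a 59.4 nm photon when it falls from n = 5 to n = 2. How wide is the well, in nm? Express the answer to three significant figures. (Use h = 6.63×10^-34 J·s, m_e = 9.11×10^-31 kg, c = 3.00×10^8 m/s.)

L = 0.615 nm

The photon carries ΔE = hc/λ = 6.63×10^-34·3.00×10^8/5.94×10^-8 m = 3.348×10^-18 J.
Since ΔE = (5² − 2²)E_1, E_1 = 1.594×10^-19 J, and L = h/√(8m_eE_1) = 6.15×10^-10 m = 0.615 nm.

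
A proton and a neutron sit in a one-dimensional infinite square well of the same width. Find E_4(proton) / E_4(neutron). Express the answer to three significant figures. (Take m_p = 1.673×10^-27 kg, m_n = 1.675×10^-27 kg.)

1.00

E_n ∝ 1/m at fixed n and L, so the ratio is m_n/m_p = 1.675×10^-27/1.673×10^-27 = 1.00.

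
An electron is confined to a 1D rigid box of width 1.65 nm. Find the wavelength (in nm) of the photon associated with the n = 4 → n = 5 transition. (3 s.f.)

E_1 = h²/(8m_eL²) = 2.213×10^-20 J, so ΔE = (5² − 4²)E_1 = 1.992×10^-19 J.
λ = hc/ΔE = (6.626×10^-34·2.998×10^8)/1.992×10^-19 = 9.97×10^-7 m = 997 nm.

λ = 997 nm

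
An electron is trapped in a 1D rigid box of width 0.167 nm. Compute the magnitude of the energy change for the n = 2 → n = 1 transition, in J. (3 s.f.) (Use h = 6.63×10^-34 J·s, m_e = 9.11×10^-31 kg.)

|ΔE| = 6.49×10^-18 J

E_1 = h²/(8m_eL²) = 2.163×10^-18 J.
|ΔE| = |2² − 1²|·E_1 = 3·2.163×10^-18 J = 6.49×10^-18 J.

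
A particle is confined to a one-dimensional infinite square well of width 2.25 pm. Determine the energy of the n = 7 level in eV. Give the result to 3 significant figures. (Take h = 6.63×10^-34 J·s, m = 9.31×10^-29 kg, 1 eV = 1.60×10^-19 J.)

E_7 = 3.57×10^4 eV

For an infinite well E_n = n²h²/(8mL²), so E_1 = h²/(8mL²) = (6.63×10^-34)²/(8·9.31×10^-29·(2.25×10^-12 m)²) = 1.166×10^-16 J.
Then E_7 = 7²·E_1 = 49·1.166×10^-16 J = 5.713×10^-15 J.
Converting, E_7 = 5.713×10^-15 J / (1.60×10^-19 J/eV) = 3.57×10^4 eV.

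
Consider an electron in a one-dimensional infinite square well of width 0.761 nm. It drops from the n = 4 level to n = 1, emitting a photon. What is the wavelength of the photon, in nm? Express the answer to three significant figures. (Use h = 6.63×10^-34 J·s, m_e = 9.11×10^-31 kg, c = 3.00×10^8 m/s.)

E_1 = h²/(8m_eL²) = 1.041×10^-19 J, so ΔE = (4² − 1²)E_1 = 1.561×10^-18 J.
λ = hc/ΔE = (6.63×10^-34·3.00×10^8)/1.561×10^-18 = 1.27×10^-7 m = 127 nm.

λ = 127 nm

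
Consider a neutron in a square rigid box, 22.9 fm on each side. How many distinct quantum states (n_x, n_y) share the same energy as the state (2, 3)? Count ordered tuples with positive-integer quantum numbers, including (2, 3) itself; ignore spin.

The level has n_x² + n_y² = 13. The ordered positive-integer solutions are (2, 3), (3, 2).
That gives 2 states.

degeneracy = 2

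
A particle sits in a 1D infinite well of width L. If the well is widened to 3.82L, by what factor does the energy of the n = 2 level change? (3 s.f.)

0.0685

E_n ∝ 1/L², so the energy scales by 1/3.82² = 0.0685.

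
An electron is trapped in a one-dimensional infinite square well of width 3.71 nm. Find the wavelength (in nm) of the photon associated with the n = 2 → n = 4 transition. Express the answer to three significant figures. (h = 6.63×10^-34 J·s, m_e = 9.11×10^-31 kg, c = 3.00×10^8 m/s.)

E_1 = h²/(8m_eL²) = 4.382×10^-21 J, so ΔE = (4² − 2²)E_1 = 5.258×10^-20 J.
λ = hc/ΔE = (6.63×10^-34·3.00×10^8)/5.258×10^-20 = 3.78×10^-6 m = 3.78×10^3 nm.

λ = 3.78×10^3 nm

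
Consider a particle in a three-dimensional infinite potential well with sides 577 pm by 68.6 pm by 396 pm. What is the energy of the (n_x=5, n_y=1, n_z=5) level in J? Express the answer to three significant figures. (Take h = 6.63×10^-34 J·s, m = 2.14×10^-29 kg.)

E = 1.15×10^-18 J

For a 3D rectangular well E = (h²/8m)·Σ n_i²/L_i² = (6.63×10^-34)²/(8·2.14×10^-29) · [5²/(577 pm)² + 1²/(68.6 pm)² + 5²/(396 pm)²].
Evaluating gives E = 1.15×10^-18 J.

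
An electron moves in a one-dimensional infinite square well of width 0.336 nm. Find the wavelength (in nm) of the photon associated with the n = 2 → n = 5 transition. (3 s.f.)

λ = 17.7 nm

E_1 = h²/(8m_eL²) = 5.337×10^-19 J, so ΔE = (5² − 2²)E_1 = 1.121×10^-17 J.
λ = hc/ΔE = (6.626×10^-34·2.998×10^8)/1.121×10^-17 = 1.77×10^-8 m = 17.7 nm.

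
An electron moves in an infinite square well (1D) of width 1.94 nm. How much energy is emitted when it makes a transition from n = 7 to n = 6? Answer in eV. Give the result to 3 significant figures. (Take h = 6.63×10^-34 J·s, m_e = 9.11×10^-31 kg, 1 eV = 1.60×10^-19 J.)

|ΔE| = 1.30 eV

E_1 = h²/(8m_eL²) = 1.603×10^-20 J.
|ΔE| = |7² − 6²|·E_1 = 13·1.603×10^-20 J = 2.084×10^-19 J = 1.30 eV.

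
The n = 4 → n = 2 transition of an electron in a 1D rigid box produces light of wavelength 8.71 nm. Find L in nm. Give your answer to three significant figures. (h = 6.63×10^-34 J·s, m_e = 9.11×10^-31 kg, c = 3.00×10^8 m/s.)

L = 0.178 nm

The photon carries ΔE = hc/λ = 6.63×10^-34·3.00×10^8/8.71×10^-9 m = 2.284×10^-17 J.
Since ΔE = (4² − 2²)E_1, E_1 = 1.903×10^-18 J, and L = h/√(8m_eE_1) = 1.78×10^-10 m = 0.178 nm.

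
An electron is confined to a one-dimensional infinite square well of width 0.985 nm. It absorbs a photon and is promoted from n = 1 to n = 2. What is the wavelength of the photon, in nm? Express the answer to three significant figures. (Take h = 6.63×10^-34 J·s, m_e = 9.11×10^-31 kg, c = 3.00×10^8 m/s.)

λ = 1.07×10^3 nm

E_1 = h²/(8m_eL²) = 6.217×10^-20 J, so ΔE = (2² − 1²)E_1 = 1.865×10^-19 J.
λ = hc/ΔE = (6.63×10^-34·3.00×10^8)/1.865×10^-19 = 1.07×10^-6 m = 1.07×10^3 nm.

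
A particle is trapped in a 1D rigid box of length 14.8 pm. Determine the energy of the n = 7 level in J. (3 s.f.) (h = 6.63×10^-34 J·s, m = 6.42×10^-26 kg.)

For an infinite well E_n = n²h²/(8mL²), so E_1 = h²/(8mL²) = (6.63×10^-34)²/(8·6.42×10^-26·(1.48×10^-11 m)²) = 3.907×10^-21 J.
Then E_7 = 7²·E_1 = 49·3.907×10^-21 J = 1.91×10^-19 J.

E_7 = 1.91×10^-19 J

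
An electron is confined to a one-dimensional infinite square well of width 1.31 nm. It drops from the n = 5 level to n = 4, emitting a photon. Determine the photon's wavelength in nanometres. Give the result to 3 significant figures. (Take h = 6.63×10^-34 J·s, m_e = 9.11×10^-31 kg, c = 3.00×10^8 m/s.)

E_1 = h²/(8m_eL²) = 3.515×10^-20 J, so ΔE = (5² − 4²)E_1 = 3.164×10^-19 J.
λ = hc/ΔE = (6.63×10^-34·3.00×10^8)/3.164×10^-19 = 6.29×10^-7 m = 629 nm.

λ = 629 nm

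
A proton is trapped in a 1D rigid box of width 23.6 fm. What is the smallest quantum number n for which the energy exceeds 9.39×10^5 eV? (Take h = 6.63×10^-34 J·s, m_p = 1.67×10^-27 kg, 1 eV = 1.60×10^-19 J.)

E_1 = h²/(8m_pL²) = 5.907×10^-14 J = 3.692×10^5 eV.
Need n² > 9.39×10^5/3.692×10^5 = 2.543, i.e. n > 1.595.
The smallest integer satisfying this is n = 2.

n = 2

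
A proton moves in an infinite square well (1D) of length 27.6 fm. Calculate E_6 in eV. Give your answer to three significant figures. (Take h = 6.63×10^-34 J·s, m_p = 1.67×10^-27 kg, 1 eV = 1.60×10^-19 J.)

For an infinite well E_n = n²h²/(8m_pL²), so E_1 = h²/(8m_pL²) = (6.63×10^-34)²/(8·1.67×10^-27·(2.76×10^-14 m)²) = 4.319×10^-14 J.
Then E_6 = 6²·E_1 = 36·4.319×10^-14 J = 1.555×10^-12 J.
Converting, E_6 = 1.555×10^-12 J / (1.60×10^-19 J/eV) = 9.72×10^6 eV.

E_6 = 9.72×10^6 eV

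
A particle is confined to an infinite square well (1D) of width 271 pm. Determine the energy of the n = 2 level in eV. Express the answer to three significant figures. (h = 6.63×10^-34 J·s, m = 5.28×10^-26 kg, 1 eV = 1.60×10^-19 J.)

For an infinite well E_n = n²h²/(8mL²), so E_1 = h²/(8mL²) = (6.63×10^-34)²/(8·5.28×10^-26·(2.71×10^-10 m)²) = 1.417×10^-23 J.
Then E_2 = 2²·E_1 = 4·1.417×10^-23 J = 5.668×10^-23 J.
Converting, E_2 = 5.668×10^-23 J / (1.60×10^-19 J/eV) = 3.54×10^-4 eV.

E_2 = 3.54×10^-4 eV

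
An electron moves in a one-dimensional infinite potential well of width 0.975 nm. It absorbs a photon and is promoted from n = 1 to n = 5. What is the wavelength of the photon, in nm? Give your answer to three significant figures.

E_1 = h²/(8m_eL²) = 6.338×10^-20 J, so ΔE = (5² − 1²)E_1 = 1.521×10^-18 J.
λ = hc/ΔE = (6.626×10^-34·2.998×10^8)/1.521×10^-18 = 1.31×10^-7 m = 131 nm.

λ = 131 nm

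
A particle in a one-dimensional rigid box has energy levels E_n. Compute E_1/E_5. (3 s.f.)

0.0400

E_n ∝ n², so E_1/E_5 = 1²/5² = 1/25 = 0.0400.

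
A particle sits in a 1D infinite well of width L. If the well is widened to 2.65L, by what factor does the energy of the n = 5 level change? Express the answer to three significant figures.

E_n ∝ 1/L², so the energy scales by 1/2.65² = 0.142.

0.142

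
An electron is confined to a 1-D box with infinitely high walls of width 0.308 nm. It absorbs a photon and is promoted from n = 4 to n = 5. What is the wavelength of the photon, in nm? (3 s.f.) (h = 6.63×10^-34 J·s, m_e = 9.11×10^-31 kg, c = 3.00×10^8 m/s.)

E_1 = h²/(8m_eL²) = 6.358×10^-19 J, so ΔE = (5² − 4²)E_1 = 5.722×10^-18 J.
λ = hc/ΔE = (6.63×10^-34·3.00×10^8)/5.722×10^-18 = 3.48×10^-8 m = 34.8 nm.

λ = 34.8 nm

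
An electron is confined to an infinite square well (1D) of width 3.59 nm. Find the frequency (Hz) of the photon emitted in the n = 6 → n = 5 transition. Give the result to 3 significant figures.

E_1 = h²/(8m_eL²) = 4.675×10^-21 J and ΔE = (6² − 5²)E_1 = 5.143×10^-20 J.
f = ΔE/h = 5.143×10^-20/6.626×10^-34 = 7.76×10^13 Hz.

f = 7.76×10^13 Hz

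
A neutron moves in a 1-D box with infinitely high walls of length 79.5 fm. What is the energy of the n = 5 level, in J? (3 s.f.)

E_5 = 1.30×10^-13 J

For an infinite well E_n = n²h²/(8m_nL²), so E_1 = h²/(8m_nL²) = (6.626×10^-34)²/(8·1.675×10^-27·(7.95×10^-14 m)²) = 5.184×10^-15 J.
Then E_5 = 5²·E_1 = 25·5.184×10^-15 J = 1.30×10^-13 J.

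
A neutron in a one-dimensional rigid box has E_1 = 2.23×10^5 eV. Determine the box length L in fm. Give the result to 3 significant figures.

L = 30.3 fm

From E_n = n²h²/(8m_nL²), L = n·h/√(8m_nE_n).
E_1 = 2.23×10^5 eV = 3.572×10^-14 J, so L = 1·6.626×10^-34/√(8·1.675×10^-27·3.572×10^-14) = 3.03×10^-14 m = 30.3 fm.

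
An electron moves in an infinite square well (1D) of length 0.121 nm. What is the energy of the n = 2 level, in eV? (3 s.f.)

For an infinite well E_n = n²h²/(8m_eL²), so E_1 = h²/(8m_eL²) = (6.626×10^-34)²/(8·9.109×10^-31·(1.21×10^-10 m)²) = 4.115×10^-18 J.
Then E_2 = 2²·E_1 = 4·4.115×10^-18 J = 1.646×10^-17 J.
Converting, E_2 = 1.646×10^-17 J / (1.602×10^-19 J/eV) = 103 eV.

E_2 = 103 eV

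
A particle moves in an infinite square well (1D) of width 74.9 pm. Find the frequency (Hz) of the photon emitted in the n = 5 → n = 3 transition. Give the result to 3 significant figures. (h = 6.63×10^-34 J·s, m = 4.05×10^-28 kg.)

f = 5.84×10^14 Hz

E_1 = h²/(8mL²) = 2.418×10^-20 J and ΔE = (5² − 3²)E_1 = 3.869×10^-19 J.
f = ΔE/h = 3.869×10^-19/6.63×10^-34 = 5.84×10^14 Hz.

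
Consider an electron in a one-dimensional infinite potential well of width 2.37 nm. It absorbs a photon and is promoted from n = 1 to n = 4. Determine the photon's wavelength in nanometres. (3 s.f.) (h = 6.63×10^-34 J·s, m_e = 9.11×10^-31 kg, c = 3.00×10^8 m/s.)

λ = 1.23×10^3 nm

E_1 = h²/(8m_eL²) = 1.074×10^-20 J, so ΔE = (4² − 1²)E_1 = 1.611×10^-19 J.
λ = hc/ΔE = (6.63×10^-34·3.00×10^8)/1.611×10^-19 = 1.23×10^-6 m = 1.23×10^3 nm.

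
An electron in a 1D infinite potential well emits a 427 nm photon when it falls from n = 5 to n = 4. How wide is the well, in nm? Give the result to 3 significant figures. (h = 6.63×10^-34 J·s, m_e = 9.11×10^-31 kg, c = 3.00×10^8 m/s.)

L = 1.08 nm

The photon carries ΔE = hc/λ = 6.63×10^-34·3.00×10^8/4.27×10^-7 m = 4.658×10^-19 J.
Since ΔE = (5² − 4²)E_1, E_1 = 5.176×10^-20 J, and L = h/√(8m_eE_1) = 1.08×10^-9 m = 1.08 nm.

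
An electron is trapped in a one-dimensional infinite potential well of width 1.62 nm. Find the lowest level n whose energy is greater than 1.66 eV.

n = 4

E_1 = h²/(8m_eL²) = 2.296×10^-20 J = 0.1433 eV.
Need n² > 1.66/0.1433 = 11.58, i.e. n > 3.403.
The smallest integer satisfying this is n = 4.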